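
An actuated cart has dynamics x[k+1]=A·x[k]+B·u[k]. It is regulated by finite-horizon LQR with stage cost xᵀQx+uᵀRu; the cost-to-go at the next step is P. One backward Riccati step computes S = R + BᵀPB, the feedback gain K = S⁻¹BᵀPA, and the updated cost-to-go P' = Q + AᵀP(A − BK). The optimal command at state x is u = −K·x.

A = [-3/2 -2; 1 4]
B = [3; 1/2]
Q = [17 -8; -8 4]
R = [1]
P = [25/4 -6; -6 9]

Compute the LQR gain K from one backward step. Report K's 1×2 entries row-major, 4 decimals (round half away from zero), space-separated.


BᵀP = [15.7500 -13.5000]
S = R + BᵀPB = [1] + [40.5000] = [41.5000]
BᵀPA = [-37.1250 -85.5000]
K = S⁻¹·BᵀPA = [-0.8946 -2.0602]
A−BK = [1.1837 4.1807; 1.4473 5.0301]
AᵀP(A−BK) = [7.8513 26.2636; 26.2636 88.8494]
P' = Q + AᵀP(A−BK) = [24.8513 18.2636; 18.2636 92.8494]
tr(P') = 117.7007

-0.8946 -2.0602


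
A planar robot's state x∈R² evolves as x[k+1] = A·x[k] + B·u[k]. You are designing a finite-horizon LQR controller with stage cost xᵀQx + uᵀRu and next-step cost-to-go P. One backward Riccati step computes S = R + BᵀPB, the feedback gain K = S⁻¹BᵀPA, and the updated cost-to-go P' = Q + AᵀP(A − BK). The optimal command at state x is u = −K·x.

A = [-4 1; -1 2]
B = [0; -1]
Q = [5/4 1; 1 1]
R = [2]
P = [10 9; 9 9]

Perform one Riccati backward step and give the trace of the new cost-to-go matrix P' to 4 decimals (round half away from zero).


74.8864

BᵀP = [-9.0000 -9.0000]
S = R + BᵀPB = [2] + [9.0000] = [11.0000]
BᵀPA = [45.0000 -27.0000]
K = S⁻¹·BᵀPA = [4.0909 -2.4545]
A−BK = [-4.0000 1.0000; 3.0909 -0.4545]
AᵀP(A−BK) = [56.9091 -28.5455; -28.5455 15.7273]
P' = Q + AᵀP(A−BK) = [58.1591 -27.5455; -27.5455 16.7273]
tr(P') = 74.8864


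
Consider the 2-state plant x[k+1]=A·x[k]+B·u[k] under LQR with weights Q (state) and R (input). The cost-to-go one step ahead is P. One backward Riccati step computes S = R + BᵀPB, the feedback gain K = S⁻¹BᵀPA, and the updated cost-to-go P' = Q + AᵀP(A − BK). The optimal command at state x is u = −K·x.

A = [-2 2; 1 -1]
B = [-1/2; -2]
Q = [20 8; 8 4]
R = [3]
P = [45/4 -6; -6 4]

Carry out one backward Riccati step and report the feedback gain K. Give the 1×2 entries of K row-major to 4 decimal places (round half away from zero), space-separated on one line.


BᵀP = [6.3750 -5.0000]
S = R + BᵀPB = [3] + [6.8125] = [9.8125]
BᵀPA = [-17.7500 17.7500]
K = S⁻¹·BᵀPA = [-1.8089 1.8089]
A−BK = [-2.9045 2.9045; -2.6178 2.6178]
AᵀP(A−BK) = [40.8917 -40.8917; -40.8917 40.8917]
P' = Q + AᵀP(A−BK) = [60.8917 -32.8917; -32.8917 44.8917]
tr(P') = 105.7834

-1.8089 1.8089


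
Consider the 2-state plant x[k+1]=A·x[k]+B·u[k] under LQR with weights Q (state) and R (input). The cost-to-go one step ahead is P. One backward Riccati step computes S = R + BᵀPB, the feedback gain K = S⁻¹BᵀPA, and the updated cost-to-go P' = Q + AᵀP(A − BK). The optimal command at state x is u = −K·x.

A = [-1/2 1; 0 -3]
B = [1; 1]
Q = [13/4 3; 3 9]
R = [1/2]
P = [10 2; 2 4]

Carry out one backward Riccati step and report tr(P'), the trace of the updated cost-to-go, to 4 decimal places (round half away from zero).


BᵀP = [12.0000 6.0000]
S = R + BᵀPB = [1/2] + [18.0000] = [18.5000]
BᵀPA = [-6.0000 -6.0000]
K = S⁻¹·BᵀPA = [-0.3243 -0.3243]
A−BK = [-0.1757 1.3243; 0.3243 -2.6757]
AᵀP(A−BK) = [0.5541 -3.9459; -3.9459 32.0541]
P' = Q + AᵀP(A−BK) = [3.8041 -0.9459; -0.9459 41.0541]
tr(P') = 44.8581

44.8581


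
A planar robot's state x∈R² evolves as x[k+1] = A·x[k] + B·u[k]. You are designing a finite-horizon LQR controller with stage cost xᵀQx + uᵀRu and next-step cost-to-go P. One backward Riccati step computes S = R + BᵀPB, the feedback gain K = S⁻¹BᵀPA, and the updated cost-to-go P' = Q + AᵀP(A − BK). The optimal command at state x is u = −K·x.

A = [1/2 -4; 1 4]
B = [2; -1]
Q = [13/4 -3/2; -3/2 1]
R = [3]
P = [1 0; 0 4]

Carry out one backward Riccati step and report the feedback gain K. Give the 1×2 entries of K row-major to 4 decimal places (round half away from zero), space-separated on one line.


BᵀP = [2.0000 -4.0000]
S = R + BᵀPB = [3] + [8.0000] = [11.0000]
BᵀPA = [-3.0000 -24.0000]
K = S⁻¹·BᵀPA = [-0.2727 -2.1818]
A−BK = [1.0455 0.3636; 0.7273 1.8182]
AᵀP(A−BK) = [3.4318 7.4545; 7.4545 27.6364]
P' = Q + AᵀP(A−BK) = [6.6818 5.9545; 5.9545 28.6364]
tr(P') = 35.3182

-0.2727 -2.1818


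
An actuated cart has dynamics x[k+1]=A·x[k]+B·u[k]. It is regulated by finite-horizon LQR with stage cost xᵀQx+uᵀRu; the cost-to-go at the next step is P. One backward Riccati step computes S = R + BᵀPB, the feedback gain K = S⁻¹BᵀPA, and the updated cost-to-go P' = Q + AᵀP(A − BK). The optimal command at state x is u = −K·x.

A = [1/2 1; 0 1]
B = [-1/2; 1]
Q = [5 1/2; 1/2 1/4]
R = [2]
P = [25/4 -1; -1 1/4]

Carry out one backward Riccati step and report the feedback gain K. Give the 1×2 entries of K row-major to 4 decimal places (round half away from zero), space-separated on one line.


-0.4286 -0.7013

BᵀP = [-4.1250 0.7500]
S = R + BᵀPB = [2] + [2.8125] = [4.8125]
BᵀPA = [-2.0625 -3.3750]
K = S⁻¹·BᵀPA = [-0.4286 -0.7013]
A−BK = [0.2857 0.6494; 0.4286 1.7013]
AᵀP(A−BK) = [0.6786 1.1786; 1.1786 2.1331]
P' = Q + AᵀP(A−BK) = [5.6786 1.6786; 1.6786 2.3831]
tr(P') = 8.0617


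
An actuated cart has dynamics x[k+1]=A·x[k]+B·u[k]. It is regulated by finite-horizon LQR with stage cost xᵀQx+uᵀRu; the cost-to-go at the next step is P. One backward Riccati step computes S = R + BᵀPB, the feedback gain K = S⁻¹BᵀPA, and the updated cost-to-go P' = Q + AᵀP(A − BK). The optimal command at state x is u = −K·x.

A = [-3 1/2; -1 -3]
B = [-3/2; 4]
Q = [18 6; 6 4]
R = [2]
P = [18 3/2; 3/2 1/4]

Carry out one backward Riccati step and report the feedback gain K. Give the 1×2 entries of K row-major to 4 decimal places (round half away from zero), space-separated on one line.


2.2544 -0.2368

BᵀP = [-21.0000 -1.2500]
S = R + BᵀPB = [2] + [26.5000] = [28.5000]
BᵀPA = [64.2500 -6.7500]
K = S⁻¹·BᵀPA = [2.2544 -0.2368]
A−BK = [0.3816 0.1447; -10.0175 -2.0526]
AᵀP(A−BK) = [26.4057 1.7171; 1.7171 0.6513]
P' = Q + AᵀP(A−BK) = [44.4057 7.7171; 7.7171 4.6513]
tr(P') = 49.0570


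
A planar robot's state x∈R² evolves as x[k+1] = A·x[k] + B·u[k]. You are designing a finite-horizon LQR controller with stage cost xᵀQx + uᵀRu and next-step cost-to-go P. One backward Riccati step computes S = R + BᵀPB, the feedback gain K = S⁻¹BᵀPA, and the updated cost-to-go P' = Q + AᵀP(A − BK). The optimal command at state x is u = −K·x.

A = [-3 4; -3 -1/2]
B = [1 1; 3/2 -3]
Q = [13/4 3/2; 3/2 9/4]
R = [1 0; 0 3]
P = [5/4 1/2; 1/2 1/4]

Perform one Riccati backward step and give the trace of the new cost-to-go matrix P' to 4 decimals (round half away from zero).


BᵀP = [2.0000 0.8750; -0.2500 -0.2500]
S = R + BᵀPB = [1 0; 0 3] + [3.3125 -0.6250; -0.6250 0.5000] = [4.3125 -0.6250; -0.6250 3.5000]
BᵀPA = [-8.6250 7.5625; 1.5000 -0.8750]
K = S⁻¹·BᵀPA = [-1.9894 1.7630; 0.0733 0.0648]
A−BK = [-1.0840 2.1722; 0.2040 -2.9501]
AᵀP(A−BK) = [5.2317 -4.7662; -4.7662 4.7864]
P' = Q + AᵀP(A−BK) = [8.4817 -3.2662; -3.2662 7.0364]
tr(P') = 15.5181

15.5181


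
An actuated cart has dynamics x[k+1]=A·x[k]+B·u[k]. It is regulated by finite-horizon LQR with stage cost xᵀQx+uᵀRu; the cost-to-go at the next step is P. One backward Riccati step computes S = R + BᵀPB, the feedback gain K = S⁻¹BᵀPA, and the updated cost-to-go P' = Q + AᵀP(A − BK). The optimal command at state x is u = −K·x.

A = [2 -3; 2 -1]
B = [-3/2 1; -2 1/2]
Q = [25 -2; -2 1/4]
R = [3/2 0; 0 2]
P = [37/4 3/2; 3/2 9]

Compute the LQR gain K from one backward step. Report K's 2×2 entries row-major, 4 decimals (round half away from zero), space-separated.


-0.8898 0.3246 0.5317 -1.8156

BᵀP = [-16.8750 -20.2500; 10.0000 6.0000]
S = R + BᵀPB = [3/2 0; 0 2] + [65.8125 -27.0000; -27.0000 13.0000] = [67.3125 -27.0000; -27.0000 15.0000]
BᵀPA = [-74.2500 70.8750; 32.0000 -36.0000]
K = S⁻¹·BᵀPA = [-0.8898 0.3246; 0.5317 -1.8156]
A−BK = [0.1336 -0.6974; -0.0454 0.5571]
AᵀP(A−BK) = [1.9185 -3.2946; -3.2946 12.8778]
P' = Q + AᵀP(A−BK) = [26.9185 -5.2946; -5.2946 13.1278]
tr(P') = 40.0463


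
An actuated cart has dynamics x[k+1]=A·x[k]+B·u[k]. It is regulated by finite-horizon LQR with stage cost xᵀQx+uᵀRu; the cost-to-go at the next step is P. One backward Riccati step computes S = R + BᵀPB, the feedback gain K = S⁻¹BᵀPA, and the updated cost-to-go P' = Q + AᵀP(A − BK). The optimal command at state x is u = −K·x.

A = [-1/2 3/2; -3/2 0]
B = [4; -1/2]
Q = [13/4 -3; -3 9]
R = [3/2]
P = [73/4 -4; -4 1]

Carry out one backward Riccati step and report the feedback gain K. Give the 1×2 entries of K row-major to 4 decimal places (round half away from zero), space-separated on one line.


-0.0412 0.3632

BᵀP = [75.0000 -16.5000]
S = R + BᵀPB = [3/2] + [308.2500] = [309.7500]
BᵀPA = [-12.7500 112.5000]
K = S⁻¹·BᵀPA = [-0.0412 0.3632]
A−BK = [-0.3354 0.0472; -1.5206 0.1816]
AᵀP(A−BK) = [0.2877 -0.0567; -0.0567 0.2029]
P' = Q + AᵀP(A−BK) = [3.5377 -3.0567; -3.0567 9.2029]
tr(P') = 12.7406


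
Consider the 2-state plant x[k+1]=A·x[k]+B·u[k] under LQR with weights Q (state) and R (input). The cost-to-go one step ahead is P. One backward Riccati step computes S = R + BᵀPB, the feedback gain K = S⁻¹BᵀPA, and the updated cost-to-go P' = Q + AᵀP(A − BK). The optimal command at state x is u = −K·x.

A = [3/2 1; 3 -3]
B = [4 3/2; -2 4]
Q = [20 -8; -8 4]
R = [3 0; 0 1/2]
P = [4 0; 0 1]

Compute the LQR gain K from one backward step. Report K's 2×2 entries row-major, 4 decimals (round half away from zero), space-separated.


0.0791 0.4226 0.7739 -0.5005

BᵀP = [16.0000 -2.0000; 6.0000 4.0000]
S = R + BᵀPB = [3 0; 0 1/2] + [68.0000 16.0000; 16.0000 25.0000] = [71.0000 16.0000; 16.0000 25.5000]
BᵀPA = [18.0000 22.0000; 21.0000 -6.0000]
K = S⁻¹·BᵀPA = [0.0791 0.4226; 0.7739 -0.5005]
A−BK = [0.0227 0.0601; 0.0627 -0.1528]
AᵀP(A−BK) = [0.3242 -0.0975; -0.0975 0.6989]
P' = Q + AᵀP(A−BK) = [20.3242 -8.0975; -8.0975 4.6989]
tr(P') = 25.0232


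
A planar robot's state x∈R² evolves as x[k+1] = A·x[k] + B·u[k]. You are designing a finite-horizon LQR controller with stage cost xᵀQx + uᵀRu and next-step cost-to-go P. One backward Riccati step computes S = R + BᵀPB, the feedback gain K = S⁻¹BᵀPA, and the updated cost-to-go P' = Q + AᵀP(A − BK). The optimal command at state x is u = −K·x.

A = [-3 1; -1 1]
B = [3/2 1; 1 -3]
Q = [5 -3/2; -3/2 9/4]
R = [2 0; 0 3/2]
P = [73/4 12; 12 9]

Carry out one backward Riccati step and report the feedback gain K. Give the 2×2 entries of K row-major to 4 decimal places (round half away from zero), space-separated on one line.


BᵀP = [39.3750 27.0000; -17.7500 -15.0000]
S = R + BᵀPB = [2 0; 0 3/2] + [86.0625 -41.6250; -41.6250 27.2500] = [88.0625 -41.6250; -41.6250 28.7500]
BᵀPA = [-145.1250 66.3750; 68.2500 -32.7500]
K = S⁻¹·BᵀPA = [-1.6661 0.6820; -0.0382 -0.1516]
A−BK = [-0.4627 0.1286; 0.5513 -0.1370]
AᵀP(A−BK) = [6.0740 -2.4181; -2.4181 1.0127]
P' = Q + AᵀP(A−BK) = [11.0740 -3.9181; -3.9181 3.2627]
tr(P') = 14.3368

-1.6661 0.6820 -0.0382 -0.1516


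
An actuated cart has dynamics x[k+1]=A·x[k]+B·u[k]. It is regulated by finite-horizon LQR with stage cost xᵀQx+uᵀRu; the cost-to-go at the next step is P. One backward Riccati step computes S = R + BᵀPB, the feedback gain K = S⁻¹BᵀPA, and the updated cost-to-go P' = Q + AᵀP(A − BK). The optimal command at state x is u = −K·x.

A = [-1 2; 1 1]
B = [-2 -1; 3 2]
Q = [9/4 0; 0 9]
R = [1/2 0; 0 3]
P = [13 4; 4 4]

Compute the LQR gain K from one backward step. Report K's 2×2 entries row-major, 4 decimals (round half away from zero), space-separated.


BᵀP = [-14.0000 4.0000; -5.0000 4.0000]
S = R + BᵀPB = [1/2 0; 0 3] + [40.0000 22.0000; 22.0000 13.0000] = [40.5000 22.0000; 22.0000 16.0000]
BᵀPA = [18.0000 -24.0000; 9.0000 -6.0000]
K = S⁻¹·BᵀPA = [0.5488 -1.5366; -0.1921 1.7378]
A−BK = [-0.0945 0.6646; -0.2622 2.1341]
AᵀP(A−BK) = [0.8506 -5.9817; -5.9817 45.5488]
P' = Q + AᵀP(A−BK) = [3.1006 -5.9817; -5.9817 54.5488]
tr(P') = 57.6494

0.5488 -1.5366 -0.1921 1.7378


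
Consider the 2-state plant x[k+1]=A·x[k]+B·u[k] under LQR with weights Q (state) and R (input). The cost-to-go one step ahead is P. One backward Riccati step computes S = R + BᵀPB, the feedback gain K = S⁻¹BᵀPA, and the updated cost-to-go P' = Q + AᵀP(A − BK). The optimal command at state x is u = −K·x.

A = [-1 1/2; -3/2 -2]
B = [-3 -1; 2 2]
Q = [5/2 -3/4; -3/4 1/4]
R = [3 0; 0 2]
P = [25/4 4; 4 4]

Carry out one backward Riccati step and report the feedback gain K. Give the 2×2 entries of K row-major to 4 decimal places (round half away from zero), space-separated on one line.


0.7342 0.1899 -1.1841 -0.9269

BᵀP = [-10.7500 -4.0000; 1.7500 4.0000]
S = R + BᵀPB = [3 0; 0 2] + [24.2500 2.7500; 2.7500 6.2500] = [27.2500 2.7500; 2.7500 8.2500]
BᵀPA = [16.7500 2.6250; -7.7500 -7.1250]
K = S⁻¹·BᵀPA = [0.7342 0.1899; -1.1841 -0.9269]
A−BK = [0.0184 0.1427; -0.6001 -0.5259]
AᵀP(A−BK) = [5.7756 3.5109; 3.5109 2.4597]
P' = Q + AᵀP(A−BK) = [8.2756 2.7609; 2.7609 2.7097]
tr(P') = 10.9853


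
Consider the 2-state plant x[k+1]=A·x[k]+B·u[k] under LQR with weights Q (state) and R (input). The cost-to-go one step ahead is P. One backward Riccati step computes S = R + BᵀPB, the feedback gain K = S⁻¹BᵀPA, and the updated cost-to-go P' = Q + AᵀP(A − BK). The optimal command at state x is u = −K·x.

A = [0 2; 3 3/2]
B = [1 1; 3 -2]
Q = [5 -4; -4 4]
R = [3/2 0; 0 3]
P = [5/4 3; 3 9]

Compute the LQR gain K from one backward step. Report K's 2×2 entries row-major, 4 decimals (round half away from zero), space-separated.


0.7606 0.6469 -0.2535 0.0066

BᵀP = [10.2500 30.0000; -4.7500 -15.0000]
S = R + BᵀPB = [3/2 0; 0 3] + [100.2500 -49.7500; -49.7500 25.2500] = [101.7500 -49.7500; -49.7500 28.2500]
BᵀPA = [90.0000 65.5000; -45.0000 -32.0000]
K = S⁻¹·BᵀPA = [0.7606 0.6469; -0.2535 0.0066]
A−BK = [-0.5070 1.3465; 0.2113 -0.4277]
AᵀP(A−BK) = [1.1408 0.5704; 0.5704 1.0852]
P' = Q + AᵀP(A−BK) = [6.1408 -3.4296; -3.4296 5.0852]
tr(P') = 11.2261


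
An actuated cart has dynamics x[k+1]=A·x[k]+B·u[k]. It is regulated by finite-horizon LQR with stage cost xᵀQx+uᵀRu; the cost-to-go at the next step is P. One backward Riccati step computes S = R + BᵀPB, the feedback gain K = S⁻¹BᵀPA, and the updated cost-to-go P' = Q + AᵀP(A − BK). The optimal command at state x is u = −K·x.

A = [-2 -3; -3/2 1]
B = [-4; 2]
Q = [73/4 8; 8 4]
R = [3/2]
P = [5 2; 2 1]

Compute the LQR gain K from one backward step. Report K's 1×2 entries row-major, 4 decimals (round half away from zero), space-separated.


0.7664 0.7850

BᵀP = [-16.0000 -6.0000]
S = R + BᵀPB = [3/2] + [52.0000] = [53.5000]
BᵀPA = [41.0000 42.0000]
K = S⁻¹·BᵀPA = [0.7664 0.7850]
A−BK = [1.0654 0.1402; -3.0327 -0.5701]
AᵀP(A−BK) = [2.8294 1.3131; 1.3131 1.0280]
P' = Q + AᵀP(A−BK) = [21.0794 9.3131; 9.3131 5.0280]
tr(P') = 26.1075


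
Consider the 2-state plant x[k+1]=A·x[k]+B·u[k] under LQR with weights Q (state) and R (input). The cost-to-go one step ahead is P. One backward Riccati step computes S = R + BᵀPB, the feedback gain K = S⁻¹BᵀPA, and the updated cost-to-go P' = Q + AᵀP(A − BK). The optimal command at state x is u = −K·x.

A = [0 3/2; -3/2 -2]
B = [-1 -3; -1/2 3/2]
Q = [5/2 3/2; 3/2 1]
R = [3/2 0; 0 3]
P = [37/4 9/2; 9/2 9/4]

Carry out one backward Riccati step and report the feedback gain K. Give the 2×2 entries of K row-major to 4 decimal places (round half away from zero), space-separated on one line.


BᵀP = [-11.5000 -5.6250; -21.0000 -10.1250]
S = R + BᵀPB = [3/2 0; 0 3] + [14.3125 26.0625; 26.0625 47.8125] = [15.8125 26.0625; 26.0625 50.8125]
BᵀPA = [8.4375 -6.0000; 15.1875 -11.2500]
K = S⁻¹·BᵀPA = [0.2649 -0.0940; 0.1630 -0.1732]
A−BK = [0.7540 0.8864; -1.6121 -1.7872]
AᵀP(A−BK) = [0.3515 0.0484; 0.0484 0.3001]
P' = Q + AᵀP(A−BK) = [2.8515 1.5484; 1.5484 1.3001]
tr(P') = 4.1517

0.2649 -0.0940 0.1630 -0.1732


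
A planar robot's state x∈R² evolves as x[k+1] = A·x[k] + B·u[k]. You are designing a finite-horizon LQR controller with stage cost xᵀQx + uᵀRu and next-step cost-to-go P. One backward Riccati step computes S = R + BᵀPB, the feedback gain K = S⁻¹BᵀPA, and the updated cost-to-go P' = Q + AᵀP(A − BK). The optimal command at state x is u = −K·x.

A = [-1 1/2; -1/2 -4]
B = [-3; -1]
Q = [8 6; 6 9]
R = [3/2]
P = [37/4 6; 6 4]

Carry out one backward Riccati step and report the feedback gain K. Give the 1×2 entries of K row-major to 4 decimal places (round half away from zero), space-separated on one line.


BᵀP = [-33.7500 -22.0000]
S = R + BᵀPB = [3/2] + [123.2500] = [124.7500]
BᵀPA = [44.7500 71.1250]
K = S⁻¹·BᵀPA = [0.3587 0.5701]
A−BK = [0.0762 2.2104; -0.1413 -3.4299]
AᵀP(A−BK) = [0.1974 0.3612; 0.3612 1.7613]
P' = Q + AᵀP(A−BK) = [8.1974 6.3612; 6.3612 10.7613]
tr(P') = 18.9587

0.3587 0.5701


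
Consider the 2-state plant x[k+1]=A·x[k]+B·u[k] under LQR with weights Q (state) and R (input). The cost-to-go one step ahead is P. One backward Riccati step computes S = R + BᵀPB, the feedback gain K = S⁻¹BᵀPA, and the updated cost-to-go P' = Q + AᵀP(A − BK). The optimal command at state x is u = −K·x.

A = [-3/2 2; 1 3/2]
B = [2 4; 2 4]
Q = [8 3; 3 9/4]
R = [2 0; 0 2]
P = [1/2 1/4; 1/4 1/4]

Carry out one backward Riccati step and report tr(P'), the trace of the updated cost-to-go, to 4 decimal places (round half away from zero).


10.8981

BᵀP = [1.5000 1.0000; 3.0000 2.0000]
S = R + BᵀPB = [2 0; 0 2] + [5.0000 10.0000; 10.0000 20.0000] = [7.0000 10.0000; 10.0000 22.0000]
BᵀPA = [-1.2500 4.5000; -2.5000 9.0000]
K = S⁻¹·BᵀPA = [-0.0463 0.1667; -0.0926 0.3333]
A−BK = [-1.0370 0.3333; 1.4630 -0.1667]
AᵀP(A−BK) = [0.3356 -0.1458; -0.1458 0.3125]
P' = Q + AᵀP(A−BK) = [8.3356 2.8542; 2.8542 2.5625]
tr(P') = 10.8981


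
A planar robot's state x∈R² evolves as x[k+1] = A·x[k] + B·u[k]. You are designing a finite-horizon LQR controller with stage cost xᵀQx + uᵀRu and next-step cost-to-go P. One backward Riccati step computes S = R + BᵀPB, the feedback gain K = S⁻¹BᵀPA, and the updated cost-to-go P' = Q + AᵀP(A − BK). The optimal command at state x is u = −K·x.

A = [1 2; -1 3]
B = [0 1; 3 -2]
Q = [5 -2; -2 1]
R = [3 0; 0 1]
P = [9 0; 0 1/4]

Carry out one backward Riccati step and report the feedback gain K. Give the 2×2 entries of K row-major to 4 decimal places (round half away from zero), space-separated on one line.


0.1081 0.8919 0.8784 1.6216

BᵀP = [0.0000 0.7500; 9.0000 -0.5000]
S = R + BᵀPB = [3 0; 0 1] + [2.2500 -1.5000; -1.5000 10.0000] = [5.2500 -1.5000; -1.5000 11.0000]
BᵀPA = [-0.7500 2.2500; 9.5000 16.5000]
K = S⁻¹·BᵀPA = [0.1081 0.8919; 0.8784 1.6216]
A−BK = [0.1216 0.3784; 0.4324 3.5676]
AᵀP(A−BK) = [0.9865 2.5135; 2.5135 9.4865]
P' = Q + AᵀP(A−BK) = [5.9865 0.5135; 0.5135 10.4865]
tr(P') = 16.4730


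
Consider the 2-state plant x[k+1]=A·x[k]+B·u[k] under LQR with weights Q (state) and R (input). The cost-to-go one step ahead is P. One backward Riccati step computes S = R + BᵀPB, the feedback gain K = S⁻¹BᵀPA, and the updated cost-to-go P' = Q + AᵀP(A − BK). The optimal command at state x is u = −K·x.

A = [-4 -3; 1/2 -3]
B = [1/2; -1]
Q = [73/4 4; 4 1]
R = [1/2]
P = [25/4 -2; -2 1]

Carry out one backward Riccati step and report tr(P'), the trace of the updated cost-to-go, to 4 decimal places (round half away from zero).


48.0802

BᵀP = [5.1250 -2.0000]
S = R + BᵀPB = [1/2] + [4.5625] = [5.0625]
BᵀPA = [-21.5000 -9.3750]
K = S⁻¹·BᵀPA = [-4.2469 -1.8519]
A−BK = [-1.8765 -2.0741; -3.7469 -4.8519]
AᵀP(A−BK) = [16.9414 12.6852; 12.6852 11.8889]
P' = Q + AᵀP(A−BK) = [35.1914 16.6852; 16.6852 12.8889]
tr(P') = 48.0802


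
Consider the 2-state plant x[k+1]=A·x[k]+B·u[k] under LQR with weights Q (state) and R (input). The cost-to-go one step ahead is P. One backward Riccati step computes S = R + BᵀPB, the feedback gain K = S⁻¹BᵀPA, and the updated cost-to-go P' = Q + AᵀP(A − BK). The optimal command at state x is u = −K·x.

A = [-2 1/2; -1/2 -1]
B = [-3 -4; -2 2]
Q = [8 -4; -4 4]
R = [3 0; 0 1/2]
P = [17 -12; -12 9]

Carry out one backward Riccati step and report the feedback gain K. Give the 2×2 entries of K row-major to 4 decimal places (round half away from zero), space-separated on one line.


0.2368 0.1102 0.2336 -0.2555

BᵀP = [-27.0000 18.0000; -92.0000 66.0000]
S = R + BᵀPB = [3 0; 0 1/2] + [45.0000 144.0000; 144.0000 500.0000] = [48.0000 144.0000; 144.0000 500.5000]
BᵀPA = [45.0000 -31.5000; 151.0000 -112.0000]
K = S⁻¹·BᵀPA = [0.2368 0.1102; 0.2336 -0.2555]
A−BK = [-0.3554 -0.1914; -0.4936 -0.2687]
AᵀP(A−BK) = [0.3253 0.1188; 0.1188 0.1073]
P' = Q + AᵀP(A−BK) = [8.3253 -3.8812; -3.8812 4.1073]
tr(P') = 12.4326


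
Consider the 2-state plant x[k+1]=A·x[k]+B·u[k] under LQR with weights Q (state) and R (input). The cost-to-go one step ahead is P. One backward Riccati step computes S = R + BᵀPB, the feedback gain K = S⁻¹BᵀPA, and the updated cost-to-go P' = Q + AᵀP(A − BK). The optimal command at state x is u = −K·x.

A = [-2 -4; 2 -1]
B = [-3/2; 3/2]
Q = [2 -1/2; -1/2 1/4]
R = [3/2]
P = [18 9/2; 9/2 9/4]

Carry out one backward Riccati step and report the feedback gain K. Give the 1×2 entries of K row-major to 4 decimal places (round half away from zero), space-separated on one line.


BᵀP = [-20.2500 -3.3750]
S = R + BᵀPB = [3/2] + [25.3125] = [26.8125]
BᵀPA = [33.7500 84.3750]
K = S⁻¹·BᵀPA = [1.2587 3.1469]
A−BK = [-0.1119 0.7203; 0.1119 -5.7203]
AᵀP(A−BK) = [2.5175 6.2937; 6.2937 60.7343]
P' = Q + AᵀP(A−BK) = [4.5175 5.7937; 5.7937 60.9843]
tr(P') = 65.5017

1.2587 3.1469


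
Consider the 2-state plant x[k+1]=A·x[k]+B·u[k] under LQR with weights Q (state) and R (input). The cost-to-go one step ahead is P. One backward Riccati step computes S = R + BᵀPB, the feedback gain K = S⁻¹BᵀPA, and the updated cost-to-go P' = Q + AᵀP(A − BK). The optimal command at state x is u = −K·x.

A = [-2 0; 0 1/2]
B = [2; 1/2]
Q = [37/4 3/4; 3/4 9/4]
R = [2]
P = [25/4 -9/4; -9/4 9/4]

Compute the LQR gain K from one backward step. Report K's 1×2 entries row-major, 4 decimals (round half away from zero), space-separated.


BᵀP = [11.3750 -3.3750]
S = R + BᵀPB = [2] + [21.0625] = [23.0625]
BᵀPA = [-22.7500 -1.6875]
K = S⁻¹·BᵀPA = [-0.9864 -0.0732]
A−BK = [-0.0271 0.1463; 0.4932 0.5366]
AᵀP(A−BK) = [2.5583 0.5854; 0.5854 0.4390]
P' = Q + AᵀP(A−BK) = [11.8083 1.3354; 1.3354 2.6890]
tr(P') = 14.4973

-0.9864 -0.0732


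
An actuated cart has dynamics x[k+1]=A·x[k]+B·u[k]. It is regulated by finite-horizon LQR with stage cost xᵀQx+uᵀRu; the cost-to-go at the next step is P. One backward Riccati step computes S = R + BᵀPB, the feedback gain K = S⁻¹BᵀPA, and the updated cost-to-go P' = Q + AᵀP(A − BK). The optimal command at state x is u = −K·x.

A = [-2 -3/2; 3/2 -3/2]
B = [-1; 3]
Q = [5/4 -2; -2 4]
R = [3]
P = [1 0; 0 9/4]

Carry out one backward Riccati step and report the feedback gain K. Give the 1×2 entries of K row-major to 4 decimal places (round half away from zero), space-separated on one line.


BᵀP = [-1.0000 6.7500]
S = R + BᵀPB = [3] + [21.2500] = [24.2500]
BᵀPA = [12.1250 -8.6250]
K = S⁻¹·BᵀPA = [0.5000 -0.3557]
A−BK = [-1.5000 -1.8557; 0.0000 -0.4330]
AᵀP(A−BK) = [3.0000 2.2500; 2.2500 4.2448]
P' = Q + AᵀP(A−BK) = [4.2500 0.2500; 0.2500 8.2448]
tr(P') = 12.4948

0.5000 -0.3557


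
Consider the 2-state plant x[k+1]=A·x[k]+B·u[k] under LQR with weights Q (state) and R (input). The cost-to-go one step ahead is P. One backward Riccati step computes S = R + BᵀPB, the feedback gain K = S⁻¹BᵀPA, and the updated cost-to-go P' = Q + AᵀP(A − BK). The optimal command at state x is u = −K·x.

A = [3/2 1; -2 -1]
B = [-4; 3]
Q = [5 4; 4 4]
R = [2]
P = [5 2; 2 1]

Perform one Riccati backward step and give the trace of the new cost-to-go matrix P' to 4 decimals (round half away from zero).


BᵀP = [-14.0000 -5.0000]
S = R + BᵀPB = [2] + [41.0000] = [43.0000]
BᵀPA = [-11.0000 -9.0000]
K = S⁻¹·BᵀPA = [-0.2558 -0.2093]
A−BK = [0.4767 0.1628; -1.2326 -0.3721]
AᵀP(A−BK) = [0.4360 0.1977; 0.1977 0.1163]
P' = Q + AᵀP(A−BK) = [5.4360 4.1977; 4.1977 4.1163]
tr(P') = 9.5523

9.5523


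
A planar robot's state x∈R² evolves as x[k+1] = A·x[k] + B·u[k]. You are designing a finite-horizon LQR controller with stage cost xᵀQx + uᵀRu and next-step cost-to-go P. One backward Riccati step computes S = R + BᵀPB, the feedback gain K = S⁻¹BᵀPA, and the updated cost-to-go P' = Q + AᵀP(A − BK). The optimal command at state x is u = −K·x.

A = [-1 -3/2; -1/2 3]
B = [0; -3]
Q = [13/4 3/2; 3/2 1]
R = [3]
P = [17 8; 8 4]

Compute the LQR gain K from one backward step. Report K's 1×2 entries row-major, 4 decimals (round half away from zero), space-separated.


BᵀP = [-24.0000 -12.0000]
S = R + BᵀPB = [3] + [36.0000] = [39.0000]
BᵀPA = [30.0000 0.0000]
K = S⁻¹·BᵀPA = [0.7692 0.0000]
A−BK = [-1.0000 -1.5000; 1.8077 3.0000]
AᵀP(A−BK) = [2.9231 1.5000; 1.5000 2.2500]
P' = Q + AᵀP(A−BK) = [6.1731 3.0000; 3.0000 3.2500]
tr(P') = 9.4231

0.7692 0.0000


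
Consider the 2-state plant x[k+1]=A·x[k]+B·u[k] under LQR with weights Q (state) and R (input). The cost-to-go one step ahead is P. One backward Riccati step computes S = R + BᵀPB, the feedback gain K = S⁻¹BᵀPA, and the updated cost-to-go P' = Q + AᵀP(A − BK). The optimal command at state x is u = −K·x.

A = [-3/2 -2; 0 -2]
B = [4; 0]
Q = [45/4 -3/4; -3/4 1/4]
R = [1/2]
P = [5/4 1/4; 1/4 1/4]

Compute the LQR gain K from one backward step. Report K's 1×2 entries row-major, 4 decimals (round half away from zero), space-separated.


-0.3659 -0.5854

BᵀP = [5.0000 1.0000]
S = R + BᵀPB = [1/2] + [20.0000] = [20.5000]
BᵀPA = [-7.5000 -12.0000]
K = S⁻¹·BᵀPA = [-0.3659 -0.5854]
A−BK = [-0.0366 0.3415; 0.0000 -2.0000]
AᵀP(A−BK) = [0.0686 0.1098; 0.1098 0.9756]
P' = Q + AᵀP(A−BK) = [11.3186 -0.6402; -0.6402 1.2256]
tr(P') = 12.5442


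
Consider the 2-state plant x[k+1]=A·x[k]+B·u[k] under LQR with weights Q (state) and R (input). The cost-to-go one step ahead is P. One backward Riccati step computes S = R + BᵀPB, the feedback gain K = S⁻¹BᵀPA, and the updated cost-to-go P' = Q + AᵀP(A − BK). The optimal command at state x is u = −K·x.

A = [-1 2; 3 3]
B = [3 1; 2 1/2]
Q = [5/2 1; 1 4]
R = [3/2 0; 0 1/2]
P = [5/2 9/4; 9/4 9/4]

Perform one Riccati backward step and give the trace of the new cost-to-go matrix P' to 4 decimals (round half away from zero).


9.2460

BᵀP = [12.0000 11.2500; 3.6250 3.3750]
S = R + BᵀPB = [3/2 0; 0 1/2] + [58.5000 17.6250; 17.6250 5.3125] = [60.0000 17.6250; 17.6250 5.8125]
BᵀPA = [21.7500 57.7500; 6.5000 17.3750]
K = S⁻¹·BᵀPA = [0.3112 0.7724; 0.1747 0.6470]
A−BK = [-2.1082 -0.9643; 2.2903 1.1316]
AᵀP(A−BK) = [1.3462 0.9938; 0.9938 1.3998]
P' = Q + AᵀP(A−BK) = [3.8462 1.9938; 1.9938 5.3998]
tr(P') = 9.2460


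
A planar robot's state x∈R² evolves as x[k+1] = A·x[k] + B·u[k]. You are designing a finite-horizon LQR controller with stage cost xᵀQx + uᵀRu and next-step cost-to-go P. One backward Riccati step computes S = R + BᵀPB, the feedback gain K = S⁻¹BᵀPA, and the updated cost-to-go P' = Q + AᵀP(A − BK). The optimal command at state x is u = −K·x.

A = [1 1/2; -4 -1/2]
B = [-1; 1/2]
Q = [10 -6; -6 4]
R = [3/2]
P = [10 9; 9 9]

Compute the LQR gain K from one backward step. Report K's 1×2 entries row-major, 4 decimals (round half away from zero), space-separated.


BᵀP = [-5.5000 -4.5000]
S = R + BᵀPB = [3/2] + [3.2500] = [4.7500]
BᵀPA = [12.5000 -0.5000]
K = S⁻¹·BᵀPA = [2.6316 -0.1053]
A−BK = [3.6316 0.3947; -5.3158 -0.4474]
AᵀP(A−BK) = [49.1053 1.8158; 1.8158 0.1974]
P' = Q + AᵀP(A−BK) = [59.1053 -4.1842; -4.1842 4.1974]
tr(P') = 63.3026

2.6316 -0.1053


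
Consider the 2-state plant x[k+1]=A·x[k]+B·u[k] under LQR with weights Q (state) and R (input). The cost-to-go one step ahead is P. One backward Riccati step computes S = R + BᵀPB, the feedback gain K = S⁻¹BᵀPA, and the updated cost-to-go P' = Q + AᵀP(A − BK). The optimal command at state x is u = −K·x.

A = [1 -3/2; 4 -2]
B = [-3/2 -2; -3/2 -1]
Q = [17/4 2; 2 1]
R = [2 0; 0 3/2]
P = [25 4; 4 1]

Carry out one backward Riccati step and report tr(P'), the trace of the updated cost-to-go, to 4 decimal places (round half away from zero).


BᵀP = [-43.5000 -7.5000; -54.0000 -9.0000]
S = R + BᵀPB = [2 0; 0 3/2] + [76.5000 94.5000; 94.5000 117.0000] = [78.5000 94.5000; 94.5000 118.5000]
BᵀPA = [-73.5000 80.2500; -90.0000 99.0000]
K = S⁻¹·BᵀPA = [-0.5504 0.4143; -0.3206 0.5050]
A−BK = [-0.4667 0.1316; 2.8538 -0.8735]
AᵀP(A−BK) = [3.6946 -1.5943; -1.5943 1.0023]
P' = Q + AᵀP(A−BK) = [7.9446 0.4057; 0.4057 2.0023]
tr(P') = 9.9468

9.9468


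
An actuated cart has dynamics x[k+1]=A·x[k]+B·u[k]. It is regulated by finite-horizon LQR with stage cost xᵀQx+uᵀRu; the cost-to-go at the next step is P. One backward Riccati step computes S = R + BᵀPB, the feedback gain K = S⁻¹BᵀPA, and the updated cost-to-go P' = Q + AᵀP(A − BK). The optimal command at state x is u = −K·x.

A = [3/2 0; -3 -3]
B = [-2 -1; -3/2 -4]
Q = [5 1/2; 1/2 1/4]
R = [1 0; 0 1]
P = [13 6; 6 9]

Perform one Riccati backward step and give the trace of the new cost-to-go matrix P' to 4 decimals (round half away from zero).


BᵀP = [-35.0000 -25.5000; -37.0000 -42.0000]
S = R + BᵀPB = [1 0; 0 1] + [108.2500 137.0000; 137.0000 205.0000] = [109.2500 137.0000; 137.0000 206.0000]
BᵀPA = [24.0000 76.5000; 70.5000 126.0000]
K = S⁻¹·BᵀPA = [-1.2617 -0.4022; 1.1814 0.8792]
A−BK = [0.1579 0.0747; -0.1672 -0.0867]
AᵀP(A−BK) = [3.2464 1.6728; 1.6728 0.9972]
P' = Q + AᵀP(A−BK) = [8.2464 2.1728; 2.1728 1.2472]
tr(P') = 9.4936

9.4936


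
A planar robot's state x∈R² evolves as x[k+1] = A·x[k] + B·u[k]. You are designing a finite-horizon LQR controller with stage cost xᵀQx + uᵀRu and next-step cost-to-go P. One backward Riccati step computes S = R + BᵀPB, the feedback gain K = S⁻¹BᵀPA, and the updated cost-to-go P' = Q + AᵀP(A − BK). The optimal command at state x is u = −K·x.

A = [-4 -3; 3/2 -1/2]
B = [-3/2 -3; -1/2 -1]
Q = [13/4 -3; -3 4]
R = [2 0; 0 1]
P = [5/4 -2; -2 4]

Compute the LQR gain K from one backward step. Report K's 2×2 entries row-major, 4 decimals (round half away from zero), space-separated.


0.5369 0.2282 2.1477 0.9128

BᵀP = [-0.8750 1.0000; -1.7500 2.0000]
S = R + BᵀPB = [2 0; 0 1] + [0.8125 1.6250; 1.6250 3.2500] = [2.8125 1.6250; 1.6250 4.2500]
BᵀPA = [5.0000 2.1250; 10.0000 4.2500]
K = S⁻¹·BᵀPA = [0.5369 0.2282; 2.1477 0.9128]
A−BK = [3.2483 0.0805; 3.9161 0.5268]
AᵀP(A−BK) = [28.8389 6.7315; 6.7315 1.8859]
P' = Q + AᵀP(A−BK) = [32.0889 3.7315; 3.7315 5.8859]
tr(P') = 37.9748


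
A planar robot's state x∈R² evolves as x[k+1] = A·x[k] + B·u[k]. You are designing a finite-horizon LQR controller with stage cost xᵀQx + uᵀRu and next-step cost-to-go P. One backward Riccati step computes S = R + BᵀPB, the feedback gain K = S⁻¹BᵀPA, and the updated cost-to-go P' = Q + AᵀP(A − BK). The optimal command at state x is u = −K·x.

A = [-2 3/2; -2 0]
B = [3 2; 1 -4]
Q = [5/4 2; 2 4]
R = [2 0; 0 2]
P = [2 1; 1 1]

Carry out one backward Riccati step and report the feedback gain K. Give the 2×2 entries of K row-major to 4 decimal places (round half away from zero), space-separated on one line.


BᵀP = [7.0000 4.0000; 0.0000 -2.0000]
S = R + BᵀPB = [2 0; 0 2] + [25.0000 -2.0000; -2.0000 8.0000] = [27.0000 -2.0000; -2.0000 10.0000]
BᵀPA = [-22.0000 10.5000; 4.0000 0.0000]
K = S⁻¹·BᵀPA = [-0.7970 0.3947; 0.2406 0.0789]
A−BK = [-0.0902 0.1579; -0.2406 -0.0789]
AᵀP(A−BK) = [1.5038 -0.6316; -0.6316 0.3553]
P' = Q + AᵀP(A−BK) = [2.7538 1.3684; 1.3684 4.3553]
tr(P') = 7.1090

-0.7970 0.3947 0.2406 0.0789


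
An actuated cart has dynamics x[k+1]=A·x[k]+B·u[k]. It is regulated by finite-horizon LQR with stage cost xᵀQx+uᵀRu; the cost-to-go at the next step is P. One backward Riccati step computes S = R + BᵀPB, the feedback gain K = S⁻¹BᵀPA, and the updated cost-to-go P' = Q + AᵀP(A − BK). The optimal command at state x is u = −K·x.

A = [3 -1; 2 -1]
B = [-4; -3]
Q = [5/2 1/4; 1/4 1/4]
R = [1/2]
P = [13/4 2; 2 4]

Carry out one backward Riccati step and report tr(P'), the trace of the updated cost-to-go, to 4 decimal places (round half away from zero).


BᵀP = [-19.0000 -20.0000]
S = R + BᵀPB = [1/2] + [136.0000] = [136.5000]
BᵀPA = [-97.0000 39.0000]
K = S⁻¹·BᵀPA = [-0.7106 0.2857]
A−BK = [0.1575 0.1429; -0.1319 -0.1429]
AᵀP(A−BK) = [0.3196 -0.0357; -0.0357 0.1071]
P' = Q + AᵀP(A−BK) = [2.8196 0.2143; 0.2143 0.3571]
tr(P') = 3.1767

3.1767


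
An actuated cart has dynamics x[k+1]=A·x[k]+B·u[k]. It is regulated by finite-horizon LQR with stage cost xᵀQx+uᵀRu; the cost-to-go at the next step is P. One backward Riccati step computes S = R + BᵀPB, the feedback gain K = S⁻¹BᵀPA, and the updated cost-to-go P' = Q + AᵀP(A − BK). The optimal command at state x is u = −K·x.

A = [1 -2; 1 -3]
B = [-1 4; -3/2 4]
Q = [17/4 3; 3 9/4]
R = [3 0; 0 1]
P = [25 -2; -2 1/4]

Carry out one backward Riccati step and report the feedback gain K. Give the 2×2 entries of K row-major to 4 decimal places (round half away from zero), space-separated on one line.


-0.0194 0.0543 0.2446 -0.4650

BᵀP = [-22.0000 1.6250; 92.0000 -7.0000]
S = R + BᵀPB = [3 0; 0 1] + [19.5625 -81.5000; -81.5000 340.0000] = [22.5625 -81.5000; -81.5000 341.0000]
BᵀPA = [-20.3750 39.1250; 85.0000 -163.0000]
K = S⁻¹·BᵀPA = [-0.0194 0.0543; 0.2446 -0.4650]
A−BK = [0.0021 -0.0856; -0.0076 -1.0584]
AᵀP(A−BK) = [0.0612 -0.1163; -0.1163 0.3259]
P' = Q + AᵀP(A−BK) = [4.3112 2.8837; 2.8837 2.5759]
tr(P') = 6.8871


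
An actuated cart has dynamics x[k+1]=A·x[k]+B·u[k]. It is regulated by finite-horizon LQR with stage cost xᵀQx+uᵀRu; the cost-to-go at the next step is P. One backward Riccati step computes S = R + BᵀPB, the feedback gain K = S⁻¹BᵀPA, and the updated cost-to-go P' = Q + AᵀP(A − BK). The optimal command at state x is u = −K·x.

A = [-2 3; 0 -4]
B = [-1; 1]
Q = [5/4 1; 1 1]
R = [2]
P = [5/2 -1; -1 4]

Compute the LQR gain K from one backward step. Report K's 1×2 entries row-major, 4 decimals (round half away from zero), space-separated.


BᵀP = [-3.5000 5.0000]
S = R + BᵀPB = [2] + [8.5000] = [10.5000]
BᵀPA = [7.0000 -30.5000]
K = S⁻¹·BᵀPA = [0.6667 -2.9048]
A−BK = [-1.3333 0.0952; -0.6667 -1.0952]
AᵀP(A−BK) = [5.3333 -2.6667; -2.6667 21.9048]
P' = Q + AᵀP(A−BK) = [6.5833 -1.6667; -1.6667 22.9048]
tr(P') = 29.4881

0.6667 -2.9048


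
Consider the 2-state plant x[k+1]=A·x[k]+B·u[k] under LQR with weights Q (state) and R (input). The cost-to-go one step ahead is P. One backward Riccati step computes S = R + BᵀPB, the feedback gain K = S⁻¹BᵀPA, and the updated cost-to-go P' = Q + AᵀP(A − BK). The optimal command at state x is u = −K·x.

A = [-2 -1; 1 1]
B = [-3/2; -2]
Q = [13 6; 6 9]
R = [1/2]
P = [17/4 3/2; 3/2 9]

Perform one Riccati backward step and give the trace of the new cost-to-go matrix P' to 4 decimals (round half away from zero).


50.0613

BᵀP = [-9.3750 -20.2500]
S = R + BᵀPB = [1/2] + [54.5625] = [55.0625]
BᵀPA = [-1.5000 -10.8750]
K = S⁻¹·BᵀPA = [-0.0272 -0.1975]
A−BK = [-2.0409 -1.2963; 0.9455 0.6050]
AᵀP(A−BK) = [19.9591 12.7037; 12.7037 8.1022]
P' = Q + AᵀP(A−BK) = [32.9591 18.7037; 18.7037 17.1022]
tr(P') = 50.0613


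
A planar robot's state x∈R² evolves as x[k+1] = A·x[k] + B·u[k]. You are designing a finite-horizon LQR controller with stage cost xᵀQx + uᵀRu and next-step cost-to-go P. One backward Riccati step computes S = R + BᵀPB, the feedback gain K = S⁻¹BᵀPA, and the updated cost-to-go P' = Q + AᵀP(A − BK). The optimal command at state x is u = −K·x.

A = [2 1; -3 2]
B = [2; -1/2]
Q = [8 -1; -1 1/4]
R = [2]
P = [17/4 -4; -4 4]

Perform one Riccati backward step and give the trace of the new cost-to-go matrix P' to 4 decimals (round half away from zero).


BᵀP = [10.5000 -10.0000]
S = R + BᵀPB = [2] + [26.0000] = [28.0000]
BᵀPA = [51.0000 -9.5000]
K = S⁻¹·BᵀPA = [1.8214 -0.3393]
A−BK = [-1.6429 1.6786; -2.0893 1.8304]
AᵀP(A−BK) = [8.1071 -2.1964; -2.1964 1.0268]
P' = Q + AᵀP(A−BK) = [16.1071 -3.1964; -3.1964 1.2768]
tr(P') = 17.3839

17.3839


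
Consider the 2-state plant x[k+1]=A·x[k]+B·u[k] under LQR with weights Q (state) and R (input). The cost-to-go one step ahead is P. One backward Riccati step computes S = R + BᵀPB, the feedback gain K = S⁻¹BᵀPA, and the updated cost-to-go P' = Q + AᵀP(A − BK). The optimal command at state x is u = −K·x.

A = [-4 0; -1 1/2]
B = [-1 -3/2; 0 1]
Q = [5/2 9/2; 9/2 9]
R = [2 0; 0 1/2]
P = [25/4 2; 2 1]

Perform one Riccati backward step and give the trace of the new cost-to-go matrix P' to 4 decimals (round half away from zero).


22.0026

BᵀP = [-6.2500 -2.0000; -7.3750 -2.0000]
S = R + BᵀPB = [2 0; 0 1/2] + [6.2500 7.3750; 7.3750 9.0625] = [8.2500 7.3750; 7.3750 9.5625]
BᵀPA = [27.0000 -1.0000; 31.5000 -1.0000]
K = S⁻¹·BᵀPA = [1.0561 -0.0893; 2.4796 -0.0357]
A−BK = [0.7755 -0.1429; -3.4796 0.5357]
AᵀP(A−BK) = [10.3776 -0.9643; -0.9643 0.1250]
P' = Q + AᵀP(A−BK) = [12.8776 3.5357; 3.5357 9.1250]
tr(P') = 22.0026


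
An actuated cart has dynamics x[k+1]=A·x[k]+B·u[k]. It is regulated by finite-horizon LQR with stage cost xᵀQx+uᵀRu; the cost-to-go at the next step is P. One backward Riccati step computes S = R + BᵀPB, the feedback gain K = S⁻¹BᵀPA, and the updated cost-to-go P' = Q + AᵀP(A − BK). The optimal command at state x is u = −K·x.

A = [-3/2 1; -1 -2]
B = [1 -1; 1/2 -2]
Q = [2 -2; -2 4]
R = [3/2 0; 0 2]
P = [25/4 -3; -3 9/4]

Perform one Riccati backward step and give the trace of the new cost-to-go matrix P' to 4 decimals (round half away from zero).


17.8806

BᵀP = [4.7500 -1.8750; -0.2500 -1.5000]
S = R + BᵀPB = [3/2 0; 0 2] + [3.8125 -1.0000; -1.0000 3.2500] = [5.3125 -1.0000; -1.0000 5.2500]
BᵀPA = [-5.2500 8.5000; 1.8750 2.7500]
K = S⁻¹·BᵀPA = [-0.9553 1.7618; 0.1752 0.8594]
A−BK = [-0.3696 0.0976; -0.1720 -1.1621]
AᵀP(A−BK) = [1.9689 -3.2371; -3.2371 9.9117]
P' = Q + AᵀP(A−BK) = [3.9689 -5.2371; -5.2371 13.9117]
tr(P') = 17.8806


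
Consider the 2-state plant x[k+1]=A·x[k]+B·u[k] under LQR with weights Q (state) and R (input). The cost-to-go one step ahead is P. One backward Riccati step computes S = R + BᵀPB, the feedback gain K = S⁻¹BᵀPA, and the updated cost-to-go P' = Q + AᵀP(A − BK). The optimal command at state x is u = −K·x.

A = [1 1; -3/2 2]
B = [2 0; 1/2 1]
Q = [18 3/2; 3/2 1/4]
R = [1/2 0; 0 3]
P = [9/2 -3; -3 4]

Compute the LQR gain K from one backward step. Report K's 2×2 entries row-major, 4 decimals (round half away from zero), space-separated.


BᵀP = [7.5000 -4.0000; -3.0000 4.0000]
S = R + BᵀPB = [1/2 0; 0 3] + [13.0000 -4.0000; -4.0000 4.0000] = [13.5000 -4.0000; -4.0000 7.0000]
BᵀPA = [13.5000 -0.5000; -9.0000 5.0000]
K = S⁻¹·BᵀPA = [0.7452 0.2102; -0.8599 0.8344]
A−BK = [-0.4904 0.5796; -1.0127 1.0605]
AᵀP(A−BK) = [4.7006 -4.3280; -4.3280 4.4331]
P' = Q + AᵀP(A−BK) = [22.7006 -2.8280; -2.8280 4.6831]
tr(P') = 27.3838

0.7452 0.2102 -0.8599 0.8344


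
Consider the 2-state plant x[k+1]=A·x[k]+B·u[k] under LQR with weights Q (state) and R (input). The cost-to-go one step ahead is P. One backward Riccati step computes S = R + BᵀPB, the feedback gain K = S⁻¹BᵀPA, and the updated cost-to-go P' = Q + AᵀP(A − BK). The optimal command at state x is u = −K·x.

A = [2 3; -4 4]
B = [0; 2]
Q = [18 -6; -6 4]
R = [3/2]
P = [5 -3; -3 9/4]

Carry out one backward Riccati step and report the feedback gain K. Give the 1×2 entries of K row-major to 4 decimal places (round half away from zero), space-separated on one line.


BᵀP = [-6.0000 4.5000]
S = R + BᵀPB = [3/2] + [9.0000] = [10.5000]
BᵀPA = [-30.0000 0.0000]
K = S⁻¹·BᵀPA = [-2.8571 0.0000]
A−BK = [2.0000 3.0000; 1.7143 4.0000]
AᵀP(A−BK) = [18.2857 6.0000; 6.0000 9.0000]
P' = Q + AᵀP(A−BK) = [36.2857 0.0000; 0.0000 13.0000]
tr(P') = 49.2857

-2.8571 0.0000
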